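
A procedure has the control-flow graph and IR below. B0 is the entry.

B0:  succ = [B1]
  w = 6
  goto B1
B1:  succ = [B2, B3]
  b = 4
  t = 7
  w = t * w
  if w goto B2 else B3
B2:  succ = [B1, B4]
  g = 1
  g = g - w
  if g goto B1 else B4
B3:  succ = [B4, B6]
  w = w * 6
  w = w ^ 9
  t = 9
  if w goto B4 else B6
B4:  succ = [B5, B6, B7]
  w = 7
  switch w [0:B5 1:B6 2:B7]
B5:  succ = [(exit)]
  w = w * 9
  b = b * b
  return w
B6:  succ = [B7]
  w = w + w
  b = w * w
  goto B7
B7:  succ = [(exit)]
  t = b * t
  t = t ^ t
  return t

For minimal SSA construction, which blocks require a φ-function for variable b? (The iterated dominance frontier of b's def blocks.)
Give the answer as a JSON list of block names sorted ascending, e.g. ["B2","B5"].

idom tree: B1←B0 B2←B1 B3←B1 B4←B1 B5←B4 B6←B1 B7←B1
Join-block Dom:
  B1: preds {B0,B2}: {B0} ∩ {B0,B1,B2} = {B0}; idom=B0
  B4: preds {B2,B3}: {B0,B1,B2} ∩ {B0,B1,B3} = {B0,B1}; idom=B1
  B6: preds {B3,B4}: {B0,B1,B3} ∩ {B0,B1,B4} = {B0,B1}; idom=B1
  B7: preds {B4,B6}: {B0,B1,B4} ∩ {B0,B1,B6} = {B0,B1}; idom=B1

DF derivation:
  join B1 pred B0: · stop@B0
  join B1 pred B2: B2→B1 stop@B0
  join B4 pred B2: B2 stop@B1
  join B4 pred B3: B3 stop@B1
  join B6 pred B3: B3 stop@B1
  join B6 pred B4: B4 stop@B1
  join B7 pred B4: B4 stop@B1
  join B7 pred B6: B6 stop@B1
  B0: DF=∅
  B1: DF={B1}
  B2: DF={B1,B4}
  B3: DF={B4,B6}
  B4: DF={B6,B7}
  B5: DF=∅
  B6: DF={B7}
  B7: DF=∅

φ for b: defs {B1,B5,B6}
  DF⁺ = {B1,B7}

Answer: ["B1", "B7"]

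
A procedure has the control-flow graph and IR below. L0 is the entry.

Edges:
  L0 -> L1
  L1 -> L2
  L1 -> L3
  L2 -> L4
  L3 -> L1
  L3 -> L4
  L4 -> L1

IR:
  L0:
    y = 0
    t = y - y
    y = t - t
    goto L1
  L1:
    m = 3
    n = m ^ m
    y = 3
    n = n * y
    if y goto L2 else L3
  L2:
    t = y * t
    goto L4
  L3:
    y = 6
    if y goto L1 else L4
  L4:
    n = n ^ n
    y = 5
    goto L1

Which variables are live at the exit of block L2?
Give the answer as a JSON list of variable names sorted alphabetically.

Answer: ["n", "t"]

Working:
Per-block:
  L0: {t,y} / ∅
  L1: {m,n,y} / ∅
  L2: {t} / {t,y}
  L3: {y} / ∅
  L4: {n,y} / {n}

Liveness:
  live L0: ∅→{t}
  live L1: {t}→{n,t,y}
  live L2: {n,t,y}→{n,t}
  live L3: {n,t}→{n,t}
  live L4: {n,t}→{t}

live-out(L2) = ["n", "t"]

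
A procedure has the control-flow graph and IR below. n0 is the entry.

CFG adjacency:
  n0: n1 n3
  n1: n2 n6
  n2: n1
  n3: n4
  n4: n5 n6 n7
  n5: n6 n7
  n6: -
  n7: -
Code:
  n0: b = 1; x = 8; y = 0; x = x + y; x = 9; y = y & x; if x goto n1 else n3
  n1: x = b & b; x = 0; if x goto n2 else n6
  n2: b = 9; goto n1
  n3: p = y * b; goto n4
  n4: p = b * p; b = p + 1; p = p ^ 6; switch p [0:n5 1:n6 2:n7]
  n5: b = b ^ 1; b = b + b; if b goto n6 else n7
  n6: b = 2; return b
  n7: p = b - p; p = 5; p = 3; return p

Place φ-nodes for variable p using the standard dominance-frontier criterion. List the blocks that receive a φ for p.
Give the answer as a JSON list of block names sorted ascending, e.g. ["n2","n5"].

Answer: ["n6"]

Working:
idom tree: n1←n0 n2←n1 n3←n0 n4←n3 n5←n4 n6←n0 n7←n4
Dom at joins:
  n1: preds {n0,n2}: {n0} ∩ {n0,n1,n2} = {n0}; idom=n0
  n6: preds {n1,n4,n5}: {n0,n1} ∩ {n0,n3,n4} ∩ {n0,n3,n4,n5} = {n0}; idom=n0
  n7: preds {n4,n5}: {n0,n3,n4} ∩ {n0,n3,n4,n5} = {n0,n3,n4}; idom=n4

DF walk-up:
  join n1 pred n0: · stop@n0
  join n1 pred n2: n2→n1 stop@n0
  join n6 pred n1: n1 stop@n0
  join n6 pred n4: n4→n3 stop@n0
  join n6 pred n5: n5→n4→n3 stop@n0
  join n7 pred n4: · stop@n4
  join n7 pred n5: n5 stop@n4
  DF(n0)=∅
  DF(n1)={n1,n6}
  DF(n2)={n1}
  DF(n3)={n6}
  DF(n4)={n6}
  DF(n5)={n6,n7}
  DF(n6)=∅
  DF(n7)=∅

φ for p: defs {n3,n4,n7}
  DF⁺ = {n6}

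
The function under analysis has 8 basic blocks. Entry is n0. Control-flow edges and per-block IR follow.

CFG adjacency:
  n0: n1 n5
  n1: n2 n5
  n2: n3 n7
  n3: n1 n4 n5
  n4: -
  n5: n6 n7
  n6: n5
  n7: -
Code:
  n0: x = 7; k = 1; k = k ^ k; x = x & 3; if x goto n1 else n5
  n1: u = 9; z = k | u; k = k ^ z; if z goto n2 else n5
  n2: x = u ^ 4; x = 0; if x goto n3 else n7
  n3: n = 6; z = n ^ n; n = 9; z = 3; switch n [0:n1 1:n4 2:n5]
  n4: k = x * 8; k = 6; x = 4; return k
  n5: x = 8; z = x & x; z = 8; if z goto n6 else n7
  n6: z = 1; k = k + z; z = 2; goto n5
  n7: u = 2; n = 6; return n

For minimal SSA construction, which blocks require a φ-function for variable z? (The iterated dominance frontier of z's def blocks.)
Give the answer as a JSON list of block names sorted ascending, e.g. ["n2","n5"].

Answer: ["n1", "n5", "n7"]

Working:
idom tree: n1←n0 n2←n1 n3←n2 n4←n3 n5←n0 n6←n5 n7←n0
Join-block Dom:
  n1: preds {n0,n3}: {n0} ∩ {n0,n1,n2,n3} = {n0}; idom=n0
  n5: preds {n0,n1,n3,n6}: {n0} ∩ {n0,n1} ∩ {n0,n1,n2,n3} ∩ {n0,n5,n6} = {n0}; idom=n0
  n7: preds {n2,n5}: {n0,n1,n2} ∩ {n0,n5} = {n0}; idom=n0

DF derivation:
  n1←n0: walk · to n0
  n1←n3: walk n3→n2→n1 to n0
  n5←n0: walk · to n0
  n5←n1: walk n1 to n0
  n5←n3: walk n3→n2→n1 to n0
  n5←n6: walk n6→n5 to n0
  n7←n2: walk n2→n1 to n0
  n7←n5: walk n5 to n0
  DF(n0)=∅
  DF(n1)={n1,n5,n7}
  DF(n2)={n1,n5,n7}
  DF(n3)={n1,n5}
  DF(n4)=∅
  DF(n5)={n5,n7}
  DF(n6)={n5}
  DF(n7)=∅

φ for z: defs {n1,n3,n5,n6}
  DF⁺ = {n1,n5,n7}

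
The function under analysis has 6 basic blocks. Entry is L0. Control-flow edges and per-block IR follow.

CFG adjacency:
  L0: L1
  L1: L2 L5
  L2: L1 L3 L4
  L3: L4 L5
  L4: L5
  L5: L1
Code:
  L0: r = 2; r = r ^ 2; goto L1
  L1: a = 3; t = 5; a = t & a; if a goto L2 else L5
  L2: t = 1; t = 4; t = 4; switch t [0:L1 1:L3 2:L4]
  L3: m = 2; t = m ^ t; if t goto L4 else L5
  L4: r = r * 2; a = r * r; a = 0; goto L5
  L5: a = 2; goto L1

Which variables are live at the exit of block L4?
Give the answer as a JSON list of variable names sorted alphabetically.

Answer: ["r"]

Derivation:
Per-block:
  L0: {r} / ∅
  L1: {a,t} / ∅
  L2: {t} / ∅
  L3: {m,t} / {t}
  L4: {a,r} / {r}
  L5: {a} / ∅

Backward fixpoint:
  live L0: ∅→{r}
  live L1: {r}→{r}
  live L2: {r}→{r,t}
  live L3: {r,t}→{r}
  live L4: {r}→{r}
  live L5: {r}→{r}

live-out(L4) = ["r"]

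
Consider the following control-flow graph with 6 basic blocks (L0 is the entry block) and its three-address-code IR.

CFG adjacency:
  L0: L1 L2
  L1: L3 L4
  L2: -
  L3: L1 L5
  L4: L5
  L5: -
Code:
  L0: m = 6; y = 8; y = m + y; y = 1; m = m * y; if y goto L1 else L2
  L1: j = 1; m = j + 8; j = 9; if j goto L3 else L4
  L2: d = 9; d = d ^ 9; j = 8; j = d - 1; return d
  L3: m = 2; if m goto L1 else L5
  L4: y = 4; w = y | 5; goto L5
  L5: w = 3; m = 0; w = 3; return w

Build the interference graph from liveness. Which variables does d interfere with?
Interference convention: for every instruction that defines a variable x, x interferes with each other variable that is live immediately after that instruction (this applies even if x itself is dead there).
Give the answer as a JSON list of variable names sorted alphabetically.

Answer: ["j"]

Working:
def/use:
  L0: def={m,y} ue=∅
  L1: def={j,m} ue=∅
  L2: def={d,j} ue=∅
  L3: def={m} ue=∅
  L4: def={w,y} ue=∅
  L5: def={m,w} ue=∅

Live sets:
  live L0: ∅→∅
  live L1: ∅→∅
  live L2: ∅→∅
  live L3: ∅→∅
  live L4: ∅→∅
  live L5: ∅→∅

Interfere edges:
  d: {j}
  j: {d}
  m: {y}
  w: ∅
  y: {m}

N(d) = ["j"]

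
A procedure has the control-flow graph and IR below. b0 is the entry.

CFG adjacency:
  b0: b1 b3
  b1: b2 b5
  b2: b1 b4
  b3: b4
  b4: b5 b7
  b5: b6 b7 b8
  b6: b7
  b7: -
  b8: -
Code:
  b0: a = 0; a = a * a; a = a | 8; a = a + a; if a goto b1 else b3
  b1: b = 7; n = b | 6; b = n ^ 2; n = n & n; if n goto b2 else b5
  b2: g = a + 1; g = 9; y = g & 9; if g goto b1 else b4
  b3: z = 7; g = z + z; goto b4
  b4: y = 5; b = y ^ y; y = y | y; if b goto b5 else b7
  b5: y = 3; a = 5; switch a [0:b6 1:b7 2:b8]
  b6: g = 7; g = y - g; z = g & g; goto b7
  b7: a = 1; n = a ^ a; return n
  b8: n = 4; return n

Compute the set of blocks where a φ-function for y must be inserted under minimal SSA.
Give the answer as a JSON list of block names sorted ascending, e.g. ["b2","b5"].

idom tree: b1←b0 b2←b1 b3←b0 b4←b0 b5←b0 b6←b5 b7←b0 b8←b5
Dom at joins:
  b1: preds {b0,b2}: {b0} ∩ {b0,b1,b2} = {b0}; idom=b0
  b4: preds {b2,b3}: {b0,b1,b2} ∩ {b0,b3} = {b0}; idom=b0
  b5: preds {b1,b4}: {b0,b1} ∩ {b0,b4} = {b0}; idom=b0
  b7: preds {b4,b5,b6}: {b0,b4} ∩ {b0,b5} ∩ {b0,b5,b6} = {b0}; idom=b0

DF walk-up:
  b1←b0: walk · to b0
  b1←b2: walk b2→b1 to b0
  b4←b2: walk b2→b1 to b0
  b4←b3: walk b3 to b0
  b5←b1: walk b1 to b0
  b5←b4: walk b4 to b0
  b7←b4: walk b4 to b0
  b7←b5: walk b5 to b0
  b7←b6: walk b6→b5 to b0
  b0 → ∅
  b1 → {b1,b4,b5}
  b2 → {b1,b4}
  b3 → {b4}
  b4 → {b5,b7}
  b5 → {b7}
  b6 → {b7}
  b7 → ∅
  b8 → ∅

φ for y: defs {b2,b4,b5}
  DF⁺ = {b1,b4,b5,b7}

Answer: ["b1", "b4", "b5", "b7"]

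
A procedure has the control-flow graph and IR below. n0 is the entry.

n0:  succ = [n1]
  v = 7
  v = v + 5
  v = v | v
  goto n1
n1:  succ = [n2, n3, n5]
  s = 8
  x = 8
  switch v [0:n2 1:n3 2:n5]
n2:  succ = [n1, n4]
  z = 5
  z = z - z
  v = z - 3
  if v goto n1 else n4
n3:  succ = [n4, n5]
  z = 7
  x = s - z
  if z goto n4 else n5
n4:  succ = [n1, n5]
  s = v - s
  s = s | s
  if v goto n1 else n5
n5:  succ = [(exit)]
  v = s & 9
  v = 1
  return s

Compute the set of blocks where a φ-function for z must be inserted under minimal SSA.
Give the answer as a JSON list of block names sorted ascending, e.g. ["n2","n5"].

Answer: ["n1", "n4", "n5"]

Derivation:
idom tree: n1←n0 n2←n1 n3←n1 n4←n1 n5←n1
Dom∩ at merges:
  n1: preds {n0,n2,n4}: {n0} ∩ {n0,n1,n2} ∩ {n0,n1,n4} = {n0}; idom=n0
  n4: preds {n2,n3}: {n0,n1,n2} ∩ {n0,n1,n3} = {n0,n1}; idom=n1
  n5: preds {n1,n3,n4}: {n0,n1} ∩ {n0,n1,n3} ∩ {n0,n1,n4} = {n0,n1}; idom=n1

DF walk-up:
  join n1 pred n0: · stop@n0
  join n1 pred n2: n2→n1 stop@n0
  join n1 pred n4: n4→n1 stop@n0
  join n4 pred n2: n2 stop@n1
  join n4 pred n3: n3 stop@n1
  join n5 pred n1: · stop@n1
  join n5 pred n3: n3 stop@n1
  join n5 pred n4: n4 stop@n1
  DF(n0)=∅
  DF(n1)={n1}
  DF(n2)={n1,n4}
  DF(n3)={n4,n5}
  DF(n4)={n1,n5}
  DF(n5)=∅

φ for z: defs {n2,n3}
  DF⁺ = {n1,n4,n5}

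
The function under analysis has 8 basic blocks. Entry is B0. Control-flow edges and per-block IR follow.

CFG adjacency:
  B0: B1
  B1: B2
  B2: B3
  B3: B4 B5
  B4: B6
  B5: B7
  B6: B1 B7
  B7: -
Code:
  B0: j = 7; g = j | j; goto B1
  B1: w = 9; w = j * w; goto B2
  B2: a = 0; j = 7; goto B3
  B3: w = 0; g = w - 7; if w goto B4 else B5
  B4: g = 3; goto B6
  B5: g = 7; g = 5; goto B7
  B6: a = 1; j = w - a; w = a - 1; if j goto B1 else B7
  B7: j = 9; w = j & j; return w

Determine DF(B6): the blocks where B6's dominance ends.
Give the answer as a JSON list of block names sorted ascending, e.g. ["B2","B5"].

Answer: ["B1", "B7"]

Working:
idom tree: B1←B0 B2←B1 B3←B2 B4←B3 B5←B3 B6←B4 B7←B3
Dom at joins:
  B1: preds {B0,B6}: {B0} ∩ {B0,B1,B2,B3,B4,B6} = {B0}; idom=B0
  B7: preds {B5,B6}: {B0,B1,B2,B3,B5} ∩ {B0,B1,B2,B3,B4,B6} = {B0,B1,B2,B3}; idom=B3

Frontier:
  B1←B0: walk · to B0
  B1←B6: walk B6→B4→B3→B2→B1 to B0
  B7←B5: walk B5 to B3
  B7←B6: walk B6→B4 to B3
  DF(B0)=∅
  DF(B1)={B1}
  DF(B2)={B1}
  DF(B3)={B1}
  DF(B4)={B1,B7}
  DF(B5)={B7}
  DF(B6)={B1,B7}
  DF(B7)=∅

DF(B6) = ["B1", "B7"]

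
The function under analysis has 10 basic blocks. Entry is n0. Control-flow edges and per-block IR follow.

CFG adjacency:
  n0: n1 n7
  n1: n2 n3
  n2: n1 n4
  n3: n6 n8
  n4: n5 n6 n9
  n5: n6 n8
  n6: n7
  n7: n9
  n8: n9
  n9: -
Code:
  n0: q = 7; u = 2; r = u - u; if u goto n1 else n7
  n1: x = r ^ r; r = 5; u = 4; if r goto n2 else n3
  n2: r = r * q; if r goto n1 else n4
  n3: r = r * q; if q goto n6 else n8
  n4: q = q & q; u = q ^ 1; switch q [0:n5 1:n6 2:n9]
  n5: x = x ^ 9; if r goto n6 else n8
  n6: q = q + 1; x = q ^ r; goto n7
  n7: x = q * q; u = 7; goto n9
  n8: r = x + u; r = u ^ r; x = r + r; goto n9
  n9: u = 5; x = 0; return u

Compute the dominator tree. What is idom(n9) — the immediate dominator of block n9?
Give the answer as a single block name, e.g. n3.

idom tree: n1←n0 n2←n1 n3←n1 n4←n2 n5←n4 n6←n1 n7←n0 n8←n1 n9←n0
Dom∩ at merges:
  n1: preds {n0,n2}: {n0} ∩ {n0,n1,n2} = {n0}; idom=n0
  n6: preds {n3,n4,n5}: {n0,n1,n3} ∩ {n0,n1,n2,n4} ∩ {n0,n1,n2,n4,n5} = {n0,n1}; idom=n1
  n7: preds {n0,n6}: {n0} ∩ {n0,n1,n6} = {n0}; idom=n0
  n8: preds {n3,n5}: {n0,n1,n3} ∩ {n0,n1,n2,n4,n5} = {n0,n1}; idom=n1
  n9: preds {n4,n7,n8}: {n0,n1,n2,n4} ∩ {n0,n7} ∩ {n0,n1,n8} = {n0}; idom=n0

idom(n9) = n0

Answer: n0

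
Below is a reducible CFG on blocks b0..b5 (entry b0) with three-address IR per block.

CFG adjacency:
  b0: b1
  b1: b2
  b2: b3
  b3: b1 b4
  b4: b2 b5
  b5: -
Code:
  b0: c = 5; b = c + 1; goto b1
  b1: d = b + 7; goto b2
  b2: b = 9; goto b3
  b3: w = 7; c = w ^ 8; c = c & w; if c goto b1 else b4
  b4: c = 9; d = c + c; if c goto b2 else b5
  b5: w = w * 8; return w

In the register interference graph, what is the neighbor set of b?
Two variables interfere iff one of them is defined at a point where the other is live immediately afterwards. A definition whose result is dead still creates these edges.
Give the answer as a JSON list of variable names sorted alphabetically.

Answer: ["c", "w"]

Analysis:
Block summaries:
  b0: def={b,c} ue=∅
  b1: def={d} ue={b}
  b2: def={b} ue=∅
  b3: def={c,w} ue=∅
  b4: def={c,d} ue=∅
  b5: def={w} ue={w}

Liveness:
  b0: in=∅ out={b}
  b1: in={b} out=∅
  b2: in=∅ out={b}
  b3: in={b} out={b,w}
  b4: in={w} out={w}
  b5: in={w} out=∅

Conflict graph:
  b — {c,w}
  c — {b,d,w}
  d — {c,w}
  w — {b,c,d}

N(b) = ["c", "w"]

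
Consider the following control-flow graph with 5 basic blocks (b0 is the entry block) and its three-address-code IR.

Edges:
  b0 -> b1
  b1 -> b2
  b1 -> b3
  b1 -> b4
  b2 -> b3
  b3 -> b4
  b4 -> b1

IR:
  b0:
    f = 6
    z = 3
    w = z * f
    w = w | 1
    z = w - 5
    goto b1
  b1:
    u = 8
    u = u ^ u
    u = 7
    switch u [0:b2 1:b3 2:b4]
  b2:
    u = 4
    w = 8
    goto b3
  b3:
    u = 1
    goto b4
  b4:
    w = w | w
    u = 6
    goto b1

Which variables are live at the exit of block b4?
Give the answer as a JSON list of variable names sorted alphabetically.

Block summaries:
  b0 def {f,w,z} use ∅
  b1 def {u} use ∅
  b2 def {u,w} use ∅
  b3 def {u} use ∅
  b4 def {u,w} use {w}

Backward fixpoint:
  b0 li=∅ lo={w}
  b1 li={w} lo={w}
  b2 li=∅ lo={w}
  b3 li={w} lo={w}
  b4 li={w} lo={w}

live-out(b4) = ["w"]

Answer: ["w"]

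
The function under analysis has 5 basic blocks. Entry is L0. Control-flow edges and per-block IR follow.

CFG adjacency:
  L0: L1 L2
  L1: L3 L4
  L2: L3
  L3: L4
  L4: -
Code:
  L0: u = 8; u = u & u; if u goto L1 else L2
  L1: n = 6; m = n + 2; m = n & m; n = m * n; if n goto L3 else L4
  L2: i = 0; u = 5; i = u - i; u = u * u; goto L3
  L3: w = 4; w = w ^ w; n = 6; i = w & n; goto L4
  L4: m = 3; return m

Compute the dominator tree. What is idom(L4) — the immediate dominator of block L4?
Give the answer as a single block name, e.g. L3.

idom tree: L1←L0 L2←L0 L3←L0 L4←L0
Join-block Dom:
  L3: preds {L1,L2}: {L0,L1} ∩ {L0,L2} = {L0}; idom=L0
  L4: preds {L1,L3}: {L0,L1} ∩ {L0,L3} = {L0}; idom=L0

idom(L4) = L0

Answer: L0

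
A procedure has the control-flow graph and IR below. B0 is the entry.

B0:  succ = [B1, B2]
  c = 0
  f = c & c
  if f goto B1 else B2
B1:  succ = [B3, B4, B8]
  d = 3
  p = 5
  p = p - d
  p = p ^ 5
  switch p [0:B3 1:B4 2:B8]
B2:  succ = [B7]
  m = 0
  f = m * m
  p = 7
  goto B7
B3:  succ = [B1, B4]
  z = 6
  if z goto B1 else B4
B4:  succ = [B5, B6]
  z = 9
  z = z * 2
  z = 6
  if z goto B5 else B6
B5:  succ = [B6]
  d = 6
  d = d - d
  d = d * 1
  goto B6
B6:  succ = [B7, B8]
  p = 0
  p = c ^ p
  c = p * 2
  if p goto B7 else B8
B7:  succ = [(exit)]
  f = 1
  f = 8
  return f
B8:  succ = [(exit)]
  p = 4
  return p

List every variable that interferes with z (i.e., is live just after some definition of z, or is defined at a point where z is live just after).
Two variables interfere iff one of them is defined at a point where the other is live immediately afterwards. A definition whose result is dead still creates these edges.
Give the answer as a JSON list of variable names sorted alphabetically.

Block summaries:
  B0: {c,f} / ∅
  B1: {d,p} / ∅
  B2: {f,m,p} / ∅
  B3: {z} / ∅
  B4: {z} / ∅
  B5: {d} / ∅
  B6: {c,p} / {c}
  B7: {f} / ∅
  B8: {p} / ∅

Liveness:
  live B0: ∅→{c}
  live B1: {c}→{c}
  live B2: ∅→∅
  live B3: {c}→{c}
  live B4: {c}→{c}
  live B5: {c}→{c}
  live B6: {c}→∅
  live B7: ∅→∅
  live B8: ∅→∅

Conflict graph:
  c — {d,f,p,z}
  d — {c,p}
  f — {c}
  m — ∅
  p — {c,d}
  z — {c}

N(z) = ["c"]

Answer: ["c"]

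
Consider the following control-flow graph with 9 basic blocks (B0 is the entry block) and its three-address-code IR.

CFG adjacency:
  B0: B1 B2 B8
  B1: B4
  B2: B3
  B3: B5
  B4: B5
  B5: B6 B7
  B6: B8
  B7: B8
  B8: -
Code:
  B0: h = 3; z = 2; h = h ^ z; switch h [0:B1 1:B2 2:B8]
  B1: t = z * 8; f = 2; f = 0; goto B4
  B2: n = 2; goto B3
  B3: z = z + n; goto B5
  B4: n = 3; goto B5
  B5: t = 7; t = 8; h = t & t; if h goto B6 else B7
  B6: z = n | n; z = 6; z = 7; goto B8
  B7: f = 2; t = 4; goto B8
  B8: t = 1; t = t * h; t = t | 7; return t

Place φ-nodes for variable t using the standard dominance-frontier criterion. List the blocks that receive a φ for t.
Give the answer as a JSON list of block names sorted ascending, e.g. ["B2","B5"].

Answer: ["B5", "B8"]

Working:
idom tree: B1←B0 B2←B0 B3←B2 B4←B1 B5←B0 B6←B5 B7←B5 B8←B0
Dom at joins:
  B5: preds {B3,B4}: {B0,B2,B3} ∩ {B0,B1,B4} = {B0}; idom=B0
  B8: preds {B0,B6,B7}: {B0} ∩ {B0,B5,B6} ∩ {B0,B5,B7} = {B0}; idom=B0

DF derivation:
  join B5 pred B3: B3→B2 stop@B0
  join B5 pred B4: B4→B1 stop@B0
  join B8 pred B0: · stop@B0
  join B8 pred B6: B6→B5 stop@B0
  join B8 pred B7: B7→B5 stop@B0
  DF(B0)=∅
  DF(B1)={B5}
  DF(B2)={B5}
  DF(B3)={B5}
  DF(B4)={B5}
  DF(B5)={B8}
  DF(B6)={B8}
  DF(B7)={B8}
  DF(B8)=∅

φ for t: defs {B1,B5,B7,B8}
  DF⁺ = {B5,B8}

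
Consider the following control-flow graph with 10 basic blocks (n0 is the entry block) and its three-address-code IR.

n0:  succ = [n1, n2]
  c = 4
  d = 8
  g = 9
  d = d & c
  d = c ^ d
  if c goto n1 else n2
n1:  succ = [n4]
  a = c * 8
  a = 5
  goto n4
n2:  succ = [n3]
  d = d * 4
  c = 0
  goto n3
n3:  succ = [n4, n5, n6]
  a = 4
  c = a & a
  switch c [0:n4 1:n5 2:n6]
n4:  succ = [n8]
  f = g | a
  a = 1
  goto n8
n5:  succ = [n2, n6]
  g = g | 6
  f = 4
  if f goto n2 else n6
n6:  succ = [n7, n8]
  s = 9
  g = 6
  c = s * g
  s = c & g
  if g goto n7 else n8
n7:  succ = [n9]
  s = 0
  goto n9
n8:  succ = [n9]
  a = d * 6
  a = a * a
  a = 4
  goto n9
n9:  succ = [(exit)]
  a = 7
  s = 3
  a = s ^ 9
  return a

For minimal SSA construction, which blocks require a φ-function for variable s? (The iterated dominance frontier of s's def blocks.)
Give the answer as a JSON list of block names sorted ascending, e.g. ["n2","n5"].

idom tree: n1←n0 n2←n0 n3←n2 n4←n0 n5←n3 n6←n3 n7←n6 n8←n0 n9←n0
Dom∩ at merges:
  n2: preds {n0,n5}: {n0} ∩ {n0,n2,n3,n5} = {n0}; idom=n0
  n4: preds {n1,n3}: {n0,n1} ∩ {n0,n2,n3} = {n0}; idom=n0
  n6: preds {n3,n5}: {n0,n2,n3} ∩ {n0,n2,n3,n5} = {n0,n2,n3}; idom=n3
  n8: preds {n4,n6}: {n0,n4} ∩ {n0,n2,n3,n6} = {n0}; idom=n0
  n9: preds {n7,n8}: {n0,n2,n3,n6,n7} ∩ {n0,n8} = {n0}; idom=n0

DF walk-up:
  n2←n0: walk · to n0
  n2←n5: walk n5→n3→n2 to n0
  n4←n1: walk n1 to n0
  n4←n3: walk n3→n2 to n0
  n6←n3: walk · to n3
  n6←n5: walk n5 to n3
  n8←n4: walk n4 to n0
  n8←n6: walk n6→n3→n2 to n0
  n9←n7: walk n7→n6→n3→n2 to n0
  n9←n8: walk n8 to n0
  n0 → ∅
  n1 → {n4}
  n2 → {n2,n4,n8,n9}
  n3 → {n2,n4,n8,n9}
  n4 → {n8}
  n5 → {n2,n6}
  n6 → {n8,n9}
  n7 → {n9}
  n8 → {n9}
  n9 → ∅

φ for s: defs {n6,n7,n9}
  DF⁺ = {n8,n9}

Answer: ["n8", "n9"]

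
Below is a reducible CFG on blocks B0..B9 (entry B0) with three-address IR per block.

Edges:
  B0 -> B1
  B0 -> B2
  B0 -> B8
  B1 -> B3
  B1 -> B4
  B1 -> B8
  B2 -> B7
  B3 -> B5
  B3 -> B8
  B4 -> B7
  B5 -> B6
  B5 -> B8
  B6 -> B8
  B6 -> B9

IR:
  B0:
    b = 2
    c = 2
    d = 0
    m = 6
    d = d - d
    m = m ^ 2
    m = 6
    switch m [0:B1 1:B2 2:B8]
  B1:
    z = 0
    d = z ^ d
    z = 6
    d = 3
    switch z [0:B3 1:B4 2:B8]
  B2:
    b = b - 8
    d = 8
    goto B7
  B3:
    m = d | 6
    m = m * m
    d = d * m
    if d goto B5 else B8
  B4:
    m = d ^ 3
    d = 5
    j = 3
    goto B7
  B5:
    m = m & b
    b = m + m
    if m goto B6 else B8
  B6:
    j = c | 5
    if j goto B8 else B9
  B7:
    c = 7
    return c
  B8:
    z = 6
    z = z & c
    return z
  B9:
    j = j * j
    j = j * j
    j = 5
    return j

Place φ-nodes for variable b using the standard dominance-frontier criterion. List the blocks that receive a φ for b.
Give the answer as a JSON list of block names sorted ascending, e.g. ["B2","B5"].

Answer: ["B7", "B8"]

Working:
idom tree: B1←B0 B2←B0 B3←B1 B4←B1 B5←B3 B6←B5 B7←B0 B8←B0 B9←B6
Dom∩ at merges:
  B7: preds {B2,B4}: {B0,B2} ∩ {B0,B1,B4} = {B0}; idom=B0
  B8: preds {B0,B1,B3,B5,B6}: {B0} ∩ {B0,B1} ∩ {B0,B1,B3} ∩ {B0,B1,B3,B5} ∩ {B0,B1,B3,B5,B6} = {B0}; idom=B0

Frontier:
  join B7 pred B2: B2 stop@B0
  join B7 pred B4: B4→B1 stop@B0
  join B8 pred B0: · stop@B0
  join B8 pred B1: B1 stop@B0
  join B8 pred B3: B3→B1 stop@B0
  join B8 pred B5: B5→B3→B1 stop@B0
  join B8 pred B6: B6→B5→B3→B1 stop@B0
  DF(B0)=∅
  DF(B1)={B7,B8}
  DF(B2)={B7}
  DF(B3)={B8}
  DF(B4)={B7}
  DF(B5)={B8}
  DF(B6)={B8}
  DF(B7)=∅
  DF(B8)=∅
  DF(B9)=∅

φ for b: defs {B0,B2,B5}
  DF⁺ = {B7,B8}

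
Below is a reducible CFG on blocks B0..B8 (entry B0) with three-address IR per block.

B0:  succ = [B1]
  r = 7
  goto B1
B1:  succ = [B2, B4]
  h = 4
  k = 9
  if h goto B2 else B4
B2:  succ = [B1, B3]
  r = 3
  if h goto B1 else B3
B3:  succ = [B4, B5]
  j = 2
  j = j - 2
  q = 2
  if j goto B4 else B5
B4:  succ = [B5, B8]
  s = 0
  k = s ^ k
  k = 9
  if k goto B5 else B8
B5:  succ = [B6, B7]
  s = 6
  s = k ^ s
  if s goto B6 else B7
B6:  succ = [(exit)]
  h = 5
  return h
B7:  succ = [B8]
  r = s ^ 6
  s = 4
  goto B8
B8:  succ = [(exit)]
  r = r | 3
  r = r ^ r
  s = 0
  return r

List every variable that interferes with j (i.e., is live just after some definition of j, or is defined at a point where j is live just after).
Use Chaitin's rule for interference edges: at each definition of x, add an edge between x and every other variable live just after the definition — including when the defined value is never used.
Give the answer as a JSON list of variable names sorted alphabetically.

Answer: ["k", "q", "r"]

Working:
def/use:
  B0: {r} / ∅
  B1: {h,k} / ∅
  B2: {r} / {h}
  B3: {j,q} / ∅
  B4: {k,s} / {k}
  B5: {s} / {k}
  B6: {h} / ∅
  B7: {r,s} / {s}
  B8: {r,s} / {r}

Backward fixpoint:
  live B0: ∅→{r}
  live B1: {r}→{h,k,r}
  live B2: {h,k}→{k,r}
  live B3: {k,r}→{k,r}
  live B4: {k,r}→{k,r}
  live B5: {k}→{s}
  live B6: ∅→∅
  live B7: {s}→{r}
  live B8: {r}→∅

Interference:
  h — {k,r}
  j — {k,q,r}
  k — {h,j,q,r,s}
  q — {j,k,r}
  r — {h,j,k,q,s}
  s — {k,r}

N(j) = ["k", "q", "r"]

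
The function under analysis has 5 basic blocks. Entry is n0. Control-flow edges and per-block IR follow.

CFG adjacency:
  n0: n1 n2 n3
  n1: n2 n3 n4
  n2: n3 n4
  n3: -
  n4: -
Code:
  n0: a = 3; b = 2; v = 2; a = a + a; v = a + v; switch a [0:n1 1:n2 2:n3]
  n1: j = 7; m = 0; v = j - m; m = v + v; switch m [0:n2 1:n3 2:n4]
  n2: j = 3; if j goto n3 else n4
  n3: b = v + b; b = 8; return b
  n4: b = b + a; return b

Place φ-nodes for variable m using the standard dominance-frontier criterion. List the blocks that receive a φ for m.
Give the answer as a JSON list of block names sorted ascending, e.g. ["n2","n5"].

Answer: ["n2", "n3", "n4"]

Working:
idom tree: n1←n0 n2←n0 n3←n0 n4←n0
Dom∩ at merges:
  n2: preds {n0,n1}: {n0} ∩ {n0,n1} = {n0}; idom=n0
  n3: preds {n0,n1,n2}: {n0} ∩ {n0,n1} ∩ {n0,n2} = {n0}; idom=n0
  n4: preds {n1,n2}: {n0,n1} ∩ {n0,n2} = {n0}; idom=n0

DF walk-up:
  n2←n0: walk · to n0
  n2←n1: walk n1 to n0
  n3←n0: walk · to n0
  n3←n1: walk n1 to n0
  n3←n2: walk n2 to n0
  n4←n1: walk n1 to n0
  n4←n2: walk n2 to n0
  n0 → ∅
  n1 → {n2,n3,n4}
  n2 → {n3,n4}
  n3 → ∅
  n4 → ∅

φ for m: defs {n1}
  DF⁺ = {n2,n3,n4}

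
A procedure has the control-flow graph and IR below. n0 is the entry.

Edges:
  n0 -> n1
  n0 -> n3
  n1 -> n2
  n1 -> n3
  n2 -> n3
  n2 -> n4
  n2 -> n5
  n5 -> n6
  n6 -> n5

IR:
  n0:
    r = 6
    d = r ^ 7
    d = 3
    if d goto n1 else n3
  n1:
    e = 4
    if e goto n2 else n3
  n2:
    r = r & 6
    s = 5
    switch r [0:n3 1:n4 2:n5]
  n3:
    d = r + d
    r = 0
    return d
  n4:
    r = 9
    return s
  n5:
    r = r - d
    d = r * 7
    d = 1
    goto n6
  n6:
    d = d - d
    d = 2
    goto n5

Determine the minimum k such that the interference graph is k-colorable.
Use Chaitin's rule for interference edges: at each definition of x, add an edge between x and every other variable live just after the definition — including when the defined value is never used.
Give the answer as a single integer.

Block summaries:
  n0: {d,r} / ∅
  n1: {e} / ∅
  n2: {r,s} / {r}
  n3: {d,r} / {d,r}
  n4: {r} / {s}
  n5: {d,r} / {d,r}
  n6: {d} / {d}

Liveness:
  live n0: ∅→{d,r}
  live n1: {d,r}→{d,r}
  live n2: {d,r}→{d,r,s}
  live n3: {d,r}→∅
  live n4: {s}→∅
  live n5: {d,r}→{d,r}
  live n6: {d,r}→{d,r}

Interfere edges:
  d: {e,r,s}
  e: {d,r}
  r: {d,e,s}
  s: {d,r}

Registers:
  lower bound: {d,e,r} mutually conflict ⇒ χ ≥ 3
  3-colouring: r0={d}  r1={r}  r2={e,s}
  χ = 3

Answer: 3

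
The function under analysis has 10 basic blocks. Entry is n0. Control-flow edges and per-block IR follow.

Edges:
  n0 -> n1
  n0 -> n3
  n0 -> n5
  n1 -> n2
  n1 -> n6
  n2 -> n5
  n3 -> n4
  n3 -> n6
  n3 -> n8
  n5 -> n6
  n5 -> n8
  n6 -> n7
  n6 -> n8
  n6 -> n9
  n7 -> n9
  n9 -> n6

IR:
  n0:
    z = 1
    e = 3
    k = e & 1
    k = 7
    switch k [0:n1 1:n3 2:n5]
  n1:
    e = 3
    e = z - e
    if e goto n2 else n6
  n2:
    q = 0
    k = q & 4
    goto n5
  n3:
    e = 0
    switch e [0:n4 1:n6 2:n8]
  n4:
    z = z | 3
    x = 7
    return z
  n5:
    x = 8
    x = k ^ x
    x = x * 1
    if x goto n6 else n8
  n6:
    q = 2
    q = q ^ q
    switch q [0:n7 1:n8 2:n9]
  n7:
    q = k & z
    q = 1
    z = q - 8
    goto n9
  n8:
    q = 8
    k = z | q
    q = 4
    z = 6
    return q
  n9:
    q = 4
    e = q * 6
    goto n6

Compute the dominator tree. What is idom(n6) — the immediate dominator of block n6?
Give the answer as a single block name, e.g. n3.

Answer: n0

Analysis:
idom tree: n1←n0 n2←n1 n3←n0 n4←n3 n5←n0 n6←n0 n7←n6 n8←n0 n9←n6
Join-block Dom:
  n5: preds {n0,n2}: {n0} ∩ {n0,n1,n2} = {n0}; idom=n0
  n6: preds {n1,n3,n5,n9}: {n0,n1} ∩ {n0,n3} ∩ {n0,n5} ∩ {n0,n6,n9} = {n0}; idom=n0
  n8: preds {n3,n5,n6}: {n0,n3} ∩ {n0,n5} ∩ {n0,n6} = {n0}; idom=n0
  n9: preds {n6,n7}: {n0,n6} ∩ {n0,n6,n7} = {n0,n6}; idom=n6

idom(n6) = n0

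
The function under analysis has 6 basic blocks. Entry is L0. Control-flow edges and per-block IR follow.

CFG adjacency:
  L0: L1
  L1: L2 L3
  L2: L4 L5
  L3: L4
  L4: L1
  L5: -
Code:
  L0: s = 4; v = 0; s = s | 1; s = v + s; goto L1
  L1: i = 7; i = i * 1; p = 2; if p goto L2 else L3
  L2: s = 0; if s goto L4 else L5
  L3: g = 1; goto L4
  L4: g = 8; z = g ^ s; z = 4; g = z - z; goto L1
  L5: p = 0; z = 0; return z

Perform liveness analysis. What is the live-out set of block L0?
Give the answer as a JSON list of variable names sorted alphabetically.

Answer: ["s"]

Working:
def/use:
  L0: def={s,v} ue=∅
  L1: def={i,p} ue=∅
  L2: def={s} ue=∅
  L3: def={g} ue=∅
  L4: def={g,z} ue={s}
  L5: def={p,z} ue=∅

Live sets:
  live L0: ∅→{s}
  live L1: {s}→{s}
  live L2: ∅→{s}
  live L3: {s}→{s}
  live L4: {s}→{s}
  live L5: ∅→∅

live-out(L0) = ["s"]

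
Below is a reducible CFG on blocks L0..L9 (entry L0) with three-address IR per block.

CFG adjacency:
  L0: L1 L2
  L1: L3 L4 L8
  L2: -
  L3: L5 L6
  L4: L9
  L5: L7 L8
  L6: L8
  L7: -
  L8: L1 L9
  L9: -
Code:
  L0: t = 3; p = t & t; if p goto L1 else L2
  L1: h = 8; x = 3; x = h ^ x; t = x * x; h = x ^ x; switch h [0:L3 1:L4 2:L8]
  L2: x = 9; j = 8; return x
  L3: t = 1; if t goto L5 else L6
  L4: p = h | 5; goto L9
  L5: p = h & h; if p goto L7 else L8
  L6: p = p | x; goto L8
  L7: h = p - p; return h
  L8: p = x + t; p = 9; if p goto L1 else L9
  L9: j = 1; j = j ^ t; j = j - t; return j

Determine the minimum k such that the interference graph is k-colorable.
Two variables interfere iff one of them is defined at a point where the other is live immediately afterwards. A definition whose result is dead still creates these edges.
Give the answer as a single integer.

Per-block:
  L0: def={p,t} ue=∅
  L1: def={h,t,x} ue=∅
  L2: def={j,x} ue=∅
  L3: def={t} ue=∅
  L4: def={p} ue={h}
  L5: def={p} ue={h}
  L6: def={p} ue={p,x}
  L7: def={h} ue={p}
  L8: def={p} ue={t,x}
  L9: def={j} ue={t}

Liveness:
  L0 li=∅ lo={p}
  L1 li={p} lo={h,p,t,x}
  L2 li=∅ lo=∅
  L3 li={h,p,x} lo={h,p,t,x}
  L4 li={h,t} lo={t}
  L5 li={h,t,x} lo={p,t,x}
  L6 li={p,t,x} lo={t,x}
  L7 li={p} lo=∅
  L8 li={t,x} lo={p,t}
  L9 li={t} lo=∅

Interference:
  h↔{p,t,x}
  j↔{t,x}
  p↔{h,t,x}
  t↔{h,j,p,x}
  x↔{h,j,p,t}

Chromatic number:
  lower bound: {h,p,t,x} mutually conflict ⇒ χ ≥ 4
  4-colouring: R0={t}  R1={x}  R2={h,j}  R3={p}
  χ = 4

Answer: 4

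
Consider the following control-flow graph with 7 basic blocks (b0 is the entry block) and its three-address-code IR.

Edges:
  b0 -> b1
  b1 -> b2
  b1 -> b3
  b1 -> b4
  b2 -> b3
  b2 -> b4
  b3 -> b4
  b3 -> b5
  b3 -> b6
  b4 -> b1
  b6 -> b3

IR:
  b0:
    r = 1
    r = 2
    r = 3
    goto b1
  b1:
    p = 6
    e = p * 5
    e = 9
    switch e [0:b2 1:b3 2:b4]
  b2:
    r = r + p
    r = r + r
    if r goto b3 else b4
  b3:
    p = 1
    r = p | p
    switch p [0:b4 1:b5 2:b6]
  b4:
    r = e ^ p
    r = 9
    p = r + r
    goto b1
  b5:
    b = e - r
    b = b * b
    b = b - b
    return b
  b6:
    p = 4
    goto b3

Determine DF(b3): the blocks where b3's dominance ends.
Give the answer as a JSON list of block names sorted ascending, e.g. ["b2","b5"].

idom tree: b1←b0 b2←b1 b3←b1 b4←b1 b5←b3 b6←b3
Join-block Dom:
  b1: preds {b0,b4}: {b0} ∩ {b0,b1,b4} = {b0}; idom=b0
  b3: preds {b1,b2,b6}: {b0,b1} ∩ {b0,b1,b2} ∩ {b0,b1,b3,b6} = {b0,b1}; idom=b1
  b4: preds {b1,b2,b3}: {b0,b1} ∩ {b0,b1,b2} ∩ {b0,b1,b3} = {b0,b1}; idom=b1

DF walk-up:
  b1←b0: walk · to b0
  b1←b4: walk b4→b1 to b0
  b3←b1: walk · to b1
  b3←b2: walk b2 to b1
  b3←b6: walk b6→b3 to b1
  b4←b1: walk · to b1
  b4←b2: walk b2 to b1
  b4←b3: walk b3 to b1
  b0 → ∅
  b1 → {b1}
  b2 → {b3,b4}
  b3 → {b3,b4}
  b4 → {b1}
  b5 → ∅
  b6 → {b3}

DF(b3) = ["b3", "b4"]

Answer: ["b3", "b4"]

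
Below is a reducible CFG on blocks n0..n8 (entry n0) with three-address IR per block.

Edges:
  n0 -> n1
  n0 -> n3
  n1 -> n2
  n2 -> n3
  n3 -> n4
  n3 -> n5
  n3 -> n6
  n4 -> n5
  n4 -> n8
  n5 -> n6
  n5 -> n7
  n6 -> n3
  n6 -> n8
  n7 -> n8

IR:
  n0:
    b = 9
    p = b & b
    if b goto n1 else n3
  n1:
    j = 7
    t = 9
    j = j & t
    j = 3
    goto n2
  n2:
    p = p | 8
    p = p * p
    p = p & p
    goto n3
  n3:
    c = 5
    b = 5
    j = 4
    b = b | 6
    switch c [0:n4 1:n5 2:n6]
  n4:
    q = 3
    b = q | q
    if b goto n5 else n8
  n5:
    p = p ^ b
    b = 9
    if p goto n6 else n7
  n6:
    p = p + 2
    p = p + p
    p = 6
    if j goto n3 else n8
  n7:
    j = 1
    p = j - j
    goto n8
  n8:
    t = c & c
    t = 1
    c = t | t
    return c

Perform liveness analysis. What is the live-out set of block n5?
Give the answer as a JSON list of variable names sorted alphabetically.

Answer: ["c", "j", "p"]

Working:
Block summaries:
  n0: {b,p} / ∅
  n1: {j,t} / ∅
  n2: {p} / {p}
  n3: {b,c,j} / ∅
  n4: {b,q} / ∅
  n5: {b,p} / {b,p}
  n6: {p} / {j,p}
  n7: {j,p} / ∅
  n8: {c,t} / {c}

Backward fixpoint:
  n0: in=∅ out={p}
  n1: in={p} out={p}
  n2: in={p} out={p}
  n3: in={p} out={b,c,j,p}
  n4: in={c,j,p} out={b,c,j,p}
  n5: in={b,c,j,p} out={c,j,p}
  n6: in={c,j,p} out={c,p}
  n7: in={c} out={c}
  n8: in={c} out=∅

live-out(n5) = ["c", "j", "p"]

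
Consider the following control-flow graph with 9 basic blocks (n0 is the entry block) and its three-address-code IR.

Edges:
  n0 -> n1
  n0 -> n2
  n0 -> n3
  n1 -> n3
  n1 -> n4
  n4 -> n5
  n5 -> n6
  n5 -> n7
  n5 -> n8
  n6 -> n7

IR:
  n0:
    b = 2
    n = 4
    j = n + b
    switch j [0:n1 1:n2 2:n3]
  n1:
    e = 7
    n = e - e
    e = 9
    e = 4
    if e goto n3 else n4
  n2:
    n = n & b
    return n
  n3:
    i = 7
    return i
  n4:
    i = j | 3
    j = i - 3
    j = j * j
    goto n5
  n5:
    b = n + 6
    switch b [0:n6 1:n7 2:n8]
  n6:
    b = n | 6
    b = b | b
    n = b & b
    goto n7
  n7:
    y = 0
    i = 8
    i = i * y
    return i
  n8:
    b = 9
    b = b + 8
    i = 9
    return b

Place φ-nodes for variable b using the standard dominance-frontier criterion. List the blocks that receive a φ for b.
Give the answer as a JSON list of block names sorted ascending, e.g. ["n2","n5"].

Answer: ["n7"]

Working:
idom tree: n1←n0 n2←n0 n3←n0 n4←n1 n5←n4 n6←n5 n7←n5 n8←n5
Dom at joins:
  n3: preds {n0,n1}: {n0} ∩ {n0,n1} = {n0}; idom=n0
  n7: preds {n5,n6}: {n0,n1,n4,n5} ∩ {n0,n1,n4,n5,n6} = {n0,n1,n4,n5}; idom=n5

DF derivation:
  join n3 pred n0: · stop@n0
  join n3 pred n1: n1 stop@n0
  join n7 pred n5: · stop@n5
  join n7 pred n6: n6 stop@n5
  n0: DF=∅
  n1: DF={n3}
  n2: DF=∅
  n3: DF=∅
  n4: DF=∅
  n5: DF=∅
  n6: DF={n7}
  n7: DF=∅
  n8: DF=∅

φ for b: defs {n0,n5,n6,n8}
  DF⁺ = {n7}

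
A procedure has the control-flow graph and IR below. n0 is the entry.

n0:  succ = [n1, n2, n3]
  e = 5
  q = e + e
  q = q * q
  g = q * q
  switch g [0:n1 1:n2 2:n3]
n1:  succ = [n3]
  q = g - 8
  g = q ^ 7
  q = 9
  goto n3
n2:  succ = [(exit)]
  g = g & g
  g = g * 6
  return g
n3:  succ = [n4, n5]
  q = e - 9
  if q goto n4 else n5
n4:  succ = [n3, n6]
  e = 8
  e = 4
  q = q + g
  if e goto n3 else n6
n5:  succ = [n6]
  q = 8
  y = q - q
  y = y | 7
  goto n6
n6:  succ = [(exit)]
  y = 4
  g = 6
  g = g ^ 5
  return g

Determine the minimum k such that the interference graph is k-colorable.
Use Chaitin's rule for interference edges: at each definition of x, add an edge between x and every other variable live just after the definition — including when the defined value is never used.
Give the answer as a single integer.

Per-block:
  n0: def={e,g,q} ue=∅
  n1: def={g,q} ue={g}
  n2: def={g} ue={g}
  n3: def={q} ue={e}
  n4: def={e,q} ue={g,q}
  n5: def={q,y} ue=∅
  n6: def={g,y} ue=∅

Backward fixpoint:
  live n0: ∅→{e,g}
  live n1: {e,g}→{e,g}
  live n2: {g}→∅
  live n3: {e,g}→{g,q}
  live n4: {g,q}→{e,g}
  live n5: ∅→∅
  live n6: ∅→∅

Interfere edges:
  e↔{g,q}
  g↔{e,q}
  q↔{e,g}
  y↔∅

Colouring:
  clique {e,g,q} ⇒ need ≥ 3
  3-colouring: r0={e,y}  r1={g}  r2={q}
  χ = 3

Answer: 3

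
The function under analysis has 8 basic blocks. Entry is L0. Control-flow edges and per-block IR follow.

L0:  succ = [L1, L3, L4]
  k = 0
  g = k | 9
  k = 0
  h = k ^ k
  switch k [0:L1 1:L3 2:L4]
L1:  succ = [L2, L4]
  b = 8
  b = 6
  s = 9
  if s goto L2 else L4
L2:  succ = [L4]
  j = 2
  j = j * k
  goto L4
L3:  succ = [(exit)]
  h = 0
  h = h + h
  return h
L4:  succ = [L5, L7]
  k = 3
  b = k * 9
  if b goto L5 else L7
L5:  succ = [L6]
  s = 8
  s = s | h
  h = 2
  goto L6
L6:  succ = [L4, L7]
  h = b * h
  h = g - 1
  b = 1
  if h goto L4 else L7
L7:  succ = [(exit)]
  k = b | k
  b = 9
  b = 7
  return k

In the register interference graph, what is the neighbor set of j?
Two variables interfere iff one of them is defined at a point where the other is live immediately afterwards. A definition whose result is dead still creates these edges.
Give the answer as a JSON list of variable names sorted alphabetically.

Answer: ["g", "h", "k"]

Working:
def/use:
  L0 def {g,h,k} use ∅
  L1 def {b,s} use ∅
  L2 def {j} use {k}
  L3 def {h} use ∅
  L4 def {b,k} use ∅
  L5 def {h,s} use {h}
  L6 def {b,h} use {b,g,h}
  L7 def {b,k} use {b,k}

Liveness:
  L0: in=∅ out={g,h,k}
  L1: in={g,h,k} out={g,h,k}
  L2: in={g,h,k} out={g,h}
  L3: in=∅ out=∅
  L4: in={g,h} out={b,g,h,k}
  L5: in={b,g,h,k} out={b,g,h,k}
  L6: in={b,g,h,k} out={b,g,h,k}
  L7: in={b,k} out=∅

Conflict graph:
  b: {g,h,k,s}
  g: {b,h,j,k,s}
  h: {b,g,j,k,s}
  j: {g,h,k}
  k: {b,g,h,j,s}
  s: {b,g,h,k}

N(j) = ["g", "h", "k"]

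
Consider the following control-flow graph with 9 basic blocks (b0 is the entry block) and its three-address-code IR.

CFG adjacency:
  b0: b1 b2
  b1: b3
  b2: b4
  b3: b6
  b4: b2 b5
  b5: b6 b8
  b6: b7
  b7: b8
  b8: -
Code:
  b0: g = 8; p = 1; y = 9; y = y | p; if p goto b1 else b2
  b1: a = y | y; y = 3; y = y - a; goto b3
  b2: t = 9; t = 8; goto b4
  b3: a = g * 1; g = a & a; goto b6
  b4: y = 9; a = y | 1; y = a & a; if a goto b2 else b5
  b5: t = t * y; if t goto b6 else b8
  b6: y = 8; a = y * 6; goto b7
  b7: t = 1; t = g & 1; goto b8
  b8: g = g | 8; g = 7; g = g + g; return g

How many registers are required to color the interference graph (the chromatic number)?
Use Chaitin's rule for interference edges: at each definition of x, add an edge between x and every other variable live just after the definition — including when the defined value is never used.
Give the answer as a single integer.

Per-block:
  b0: def={g,p,y} ue=∅
  b1: def={a,y} ue={y}
  b2: def={t} ue=∅
  b3: def={a,g} ue={g}
  b4: def={a,y} ue=∅
  b5: def={t} ue={t,y}
  b6: def={a,y} ue=∅
  b7: def={t} ue={g}
  b8: def={g} ue={g}

Backward fixpoint:
  b0: in=∅ out={g,y}
  b1: in={g,y} out={g}
  b2: in={g} out={g,t}
  b3: in={g} out={g}
  b4: in={g,t} out={g,t,y}
  b5: in={g,t,y} out={g}
  b6: in={g} out={g}
  b7: in={g} out={g}
  b8: in={g} out=∅

Interference:
  a: {g,t,y}
  g: {a,p,t,y}
  p: {g,y}
  t: {a,g,y}
  y: {a,g,p,t}

Chromatic number:
  clique {a,g,t,y} ⇒ need ≥ 4
  assign a→c2 g→c0 p→c2 t→c3 y→c1 — no edge inside a register ⇒ χ ≤ 4
  χ = 4

Answer: 4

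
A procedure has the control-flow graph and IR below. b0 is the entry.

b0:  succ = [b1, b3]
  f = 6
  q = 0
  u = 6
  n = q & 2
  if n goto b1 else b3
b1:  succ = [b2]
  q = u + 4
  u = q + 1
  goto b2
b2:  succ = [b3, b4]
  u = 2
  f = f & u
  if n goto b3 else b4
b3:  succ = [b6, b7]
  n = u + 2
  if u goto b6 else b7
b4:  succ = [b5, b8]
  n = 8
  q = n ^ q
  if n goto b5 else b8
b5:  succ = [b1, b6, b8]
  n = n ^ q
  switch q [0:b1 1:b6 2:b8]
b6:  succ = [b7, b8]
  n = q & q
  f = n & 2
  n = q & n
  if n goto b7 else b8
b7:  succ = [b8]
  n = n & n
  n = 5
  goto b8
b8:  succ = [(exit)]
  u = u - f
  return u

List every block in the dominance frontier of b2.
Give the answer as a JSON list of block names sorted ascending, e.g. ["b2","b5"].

idom tree: b1←b0 b2←b1 b3←b0 b4←b2 b5←b4 b6←b0 b7←b0 b8←b0
Dom∩ at merges:
  b1: preds {b0,b5}: {b0} ∩ {b0,b1,b2,b4,b5} = {b0}; idom=b0
  b3: preds {b0,b2}: {b0} ∩ {b0,b1,b2} = {b0}; idom=b0
  b6: preds {b3,b5}: {b0,b3} ∩ {b0,b1,b2,b4,b5} = {b0}; idom=b0
  b7: preds {b3,b6}: {b0,b3} ∩ {b0,b6} = {b0}; idom=b0
  b8: preds {b4,b5,b6,b7}: {b0,b1,b2,b4} ∩ {b0,b1,b2,b4,b5} ∩ {b0,b6} ∩ {b0,b7} = {b0}; idom=b0

DF walk-up:
  join b1 pred b0: · stop@b0
  join b1 pred b5: b5→b4→b2→b1 stop@b0
  join b3 pred b0: · stop@b0
  join b3 pred b2: b2→b1 stop@b0
  join b6 pred b3: b3 stop@b0
  join b6 pred b5: b5→b4→b2→b1 stop@b0
  join b7 pred b3: b3 stop@b0
  join b7 pred b6: b6 stop@b0
  join b8 pred b4: b4→b2→b1 stop@b0
  join b8 pred b5: b5→b4→b2→b1 stop@b0
  join b8 pred b6: b6 stop@b0
  join b8 pred b7: b7 stop@b0
  b0: DF=∅
  b1: DF={b1,b3,b6,b8}
  b2: DF={b1,b3,b6,b8}
  b3: DF={b6,b7}
  b4: DF={b1,b6,b8}
  b5: DF={b1,b6,b8}
  b6: DF={b7,b8}
  b7: DF={b8}
  b8: DF=∅

DF(b2) = ["b1", "b3", "b6", "b8"]

Answer: ["b1", "b3", "b6", "b8"]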